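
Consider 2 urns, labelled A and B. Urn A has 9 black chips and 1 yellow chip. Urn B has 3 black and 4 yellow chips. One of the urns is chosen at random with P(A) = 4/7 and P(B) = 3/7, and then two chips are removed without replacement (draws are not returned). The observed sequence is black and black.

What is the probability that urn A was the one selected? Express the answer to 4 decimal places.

Under each hypothesis, the probability of the observed sequence is: P(data | urn A) = (9/10)(8/9) = 4/5; P(data | urn B) = (3/7)(2/6) = 1/7.
Multiplying each by its prior: 4/7 · 4/5 = 16/35, 3/7 · 1/7 = 3/49; summing to 127/245.
Hence P(urn A | data) = (16/35) / (127/245) = 112/127.

0.8819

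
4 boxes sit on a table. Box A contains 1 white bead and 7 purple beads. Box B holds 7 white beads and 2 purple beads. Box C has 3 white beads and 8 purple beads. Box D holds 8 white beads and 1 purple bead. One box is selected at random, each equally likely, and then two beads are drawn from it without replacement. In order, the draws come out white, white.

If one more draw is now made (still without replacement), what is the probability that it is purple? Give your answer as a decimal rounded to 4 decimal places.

0.2305

Compute the likelihood of the observed sequence for each case: P(data | box A) = (1/8)(0/7) = 0; P(data | box B) = (7/9)(6/8) = 0.58333; P(data | box C) = (3/11)(2/10) = 0.054545; P(data | box D) = (8/9)(7/8) = 0.77778.
Multiplying each by its prior: 1/4 · 0 = 0, 1/4 · 0.58333 = 0.14583, 1/4 · 0.054545 = 0.013636, 1/4 · 0.77778 = 0.19444; these sum to 0.35391.
Normalising, the posterior is P(box A | data) = 0, P(box B | data) = 0.41206, P(box C | data) = 0.03853, P(box D | data) = 0.54941.
The predictive probability is P(purple next | data) = (2/7)(0.41206) + (8/9)(0.03853) + (1/7)(0.54941) = 0.23047.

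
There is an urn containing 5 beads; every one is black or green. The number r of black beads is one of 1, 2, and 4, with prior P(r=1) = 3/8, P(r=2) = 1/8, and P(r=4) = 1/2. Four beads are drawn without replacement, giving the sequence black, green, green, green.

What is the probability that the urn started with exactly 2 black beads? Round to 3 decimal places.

0.143

Under each hypothesis, the probability of the observed sequence is: P(data | r = 1) = (1/5)(4/4)(3/3)(2/2) = 1/5; P(data | r = 2) = (2/5)(3/4)(2/3)(1/2) = 1/10; P(data | r = 4) = (4/5)(1/4)(0/3) = 0.
The prior-weighted likelihoods are 3/8 · 1/5 = 3/40, 1/8 · 1/10 = 1/80, 1/2 · 0 = 0; summing to 7/80.
By Bayes' rule, P(r = 2 | data) = (1/80) / (7/80) = 1/7.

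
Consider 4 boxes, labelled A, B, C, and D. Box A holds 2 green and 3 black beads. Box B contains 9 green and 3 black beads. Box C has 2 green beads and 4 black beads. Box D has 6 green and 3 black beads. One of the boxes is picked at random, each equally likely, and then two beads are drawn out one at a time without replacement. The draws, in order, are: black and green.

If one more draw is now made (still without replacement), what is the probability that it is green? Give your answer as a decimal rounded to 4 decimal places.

0.4983

Compute the likelihood of the observed sequence for each case: P(data | box A) = (3/5)(2/4) = 0.3; P(data | box B) = (3/12)(9/11) = 0.20455; P(data | box C) = (4/6)(2/5) = 0.26667; P(data | box D) = (3/9)(6/8) = 0.25.
The prior-weighted likelihoods are 1/4 · 0.3 = 0.075, 1/4 · 0.20455 = 0.051136, 1/4 · 0.26667 = 0.066667, 1/4 · 0.25 = 0.0625; these sum to 0.2553.
Dividing through by the total gives posterior P(box A | data) = 0.29377, P(box B | data) = 0.2003, P(box C | data) = 0.26113, P(box D | data) = 0.24481.
The predictive probability is P(green next | data) = (1/3)(0.29377) + (4/5)(0.2003) + (1/4)(0.26113) + (5/7)(0.24481) = 0.4983.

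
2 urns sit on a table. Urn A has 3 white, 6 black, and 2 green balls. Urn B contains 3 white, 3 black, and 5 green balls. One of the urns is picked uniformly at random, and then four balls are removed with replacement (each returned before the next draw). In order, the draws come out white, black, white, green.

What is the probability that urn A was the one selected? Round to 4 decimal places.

Under each hypothesis, the probability of the observed sequence is: P(data | urn A) = (3/11)(6/11)(3/11)(2/11) = 0.0073765; P(data | urn B) = (3/11)(3/11)(3/11)(5/11) = 0.0092207.
Multiplying each by its prior: 1/2 · 0.0073765 = 0.0036883, 1/2 · 0.0092207 = 0.0046103; these sum to 0.0082986.
Hence P(urn A | data) = (0.0036883) / (0.0082986) = 0.44444.

0.4444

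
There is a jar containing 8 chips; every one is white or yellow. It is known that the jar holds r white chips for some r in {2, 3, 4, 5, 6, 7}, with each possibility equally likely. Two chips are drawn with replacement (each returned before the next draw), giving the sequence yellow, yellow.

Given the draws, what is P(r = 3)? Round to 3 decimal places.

0.275

The likelihood of the observed sequence under each hypothesis: P(data | r = 2) = (6/8)(6/8) = 9/16; P(data | r = 3) = (5/8)(5/8) = 25/64; P(data | r = 4) = (4/8)(4/8) = 1/4; P(data | r = 5) = (3/8)(3/8) = 9/64; P(data | r = 6) = (2/8)(2/8) = 1/16; P(data | r = 7) = (1/8)(1/8) = 1/64.
Multiplying each by its prior: 1/6 · 9/16 = 3/32, 1/6 · 25/64 = 25/384, 1/6 · 1/4 = 1/24, 1/6 · 9/64 = 3/128, 1/6 · 1/16 = 1/96, 1/6 · 1/64 = 1/384; summing to 91/384.
So P(r = 3 | data) = (25/384) / (91/384) = 25/91.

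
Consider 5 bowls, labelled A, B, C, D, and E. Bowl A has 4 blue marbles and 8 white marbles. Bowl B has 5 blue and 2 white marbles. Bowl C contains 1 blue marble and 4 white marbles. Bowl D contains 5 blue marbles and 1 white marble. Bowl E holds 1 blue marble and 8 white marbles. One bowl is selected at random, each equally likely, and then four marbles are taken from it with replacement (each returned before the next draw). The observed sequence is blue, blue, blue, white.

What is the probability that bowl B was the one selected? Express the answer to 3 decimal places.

0.447

Compute the likelihood of the observed sequence for each case: P(data | bowl A) = (4/12)(4/12)(4/12)(8/12) = 0.024691; P(data | bowl B) = (5/7)(5/7)(5/7)(2/7) = 0.10412; P(data | bowl C) = (1/5)(1/5)(1/5)(4/5) = 0.0064; P(data | bowl D) = (5/6)(5/6)(5/6)(1/6) = 0.096451; P(data | bowl E) = (1/9)(1/9)(1/9)(8/9) = 0.0012193.
Weighting by the prior gives 1/5 · 0.024691 = 0.0049383, 1/5 · 0.10412 = 0.020825, 1/5 · 0.0064 = 0.00128, 1/5 · 0.096451 = 0.01929, 1/5 · 0.0012193 = 0.00024387; summing to 0.046577.
So P(bowl B | data) = (0.020825) / (0.046577) = 0.4471.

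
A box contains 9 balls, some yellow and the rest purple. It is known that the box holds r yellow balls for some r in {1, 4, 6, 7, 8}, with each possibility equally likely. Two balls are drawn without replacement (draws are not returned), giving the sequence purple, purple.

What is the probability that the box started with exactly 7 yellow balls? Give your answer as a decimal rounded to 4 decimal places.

0.0238

For each hypothesis, P(data | H) works out to: P(data | r = 1) = (8/9)(7/8) = 7/9; P(data | r = 4) = (5/9)(4/8) = 5/18; P(data | r = 6) = (3/9)(2/8) = 1/12; P(data | r = 7) = (2/9)(1/8) = 1/36; P(data | r = 8) = (1/9)(0/8) = 0.
The prior-weighted likelihoods are 1/5 · 7/9 = 7/45, 1/5 · 5/18 = 1/18, 1/5 · 1/12 = 1/60, 1/5 · 1/36 = 1/180, 1/5 · 0 = 0; summing to 7/30.
Therefore the posterior P(r = 7 | data) = (1/180) / (7/30) = 1/42.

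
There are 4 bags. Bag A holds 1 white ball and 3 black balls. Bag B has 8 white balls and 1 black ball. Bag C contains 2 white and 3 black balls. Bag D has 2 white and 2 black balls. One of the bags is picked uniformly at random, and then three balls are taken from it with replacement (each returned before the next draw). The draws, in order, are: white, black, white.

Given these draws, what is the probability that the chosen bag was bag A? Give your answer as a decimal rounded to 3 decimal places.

0.132

Under each hypothesis, the probability of the observed sequence is: P(data | bag A) = (1/4)(3/4)(1/4) = 0.046875; P(data | bag B) = (8/9)(1/9)(8/9) = 0.087791; P(data | bag C) = (2/5)(3/5)(2/5) = 0.096; P(data | bag D) = (2/4)(2/4)(2/4) = 0.125.
Multiplying each by its prior: 1/4 · 0.046875 = 0.011719, 1/4 · 0.087791 = 0.021948, 1/4 · 0.096 = 0.024, 1/4 · 0.125 = 0.03125; summing to 0.088917.
Hence P(bag A | data) = (0.011719) / (0.088917) = 0.13179.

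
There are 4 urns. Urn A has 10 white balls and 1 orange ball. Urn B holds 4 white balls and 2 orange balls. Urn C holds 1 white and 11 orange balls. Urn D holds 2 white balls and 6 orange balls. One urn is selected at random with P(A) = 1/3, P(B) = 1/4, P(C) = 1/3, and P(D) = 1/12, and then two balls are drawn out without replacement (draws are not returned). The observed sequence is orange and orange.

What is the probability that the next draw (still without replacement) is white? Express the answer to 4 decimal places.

Under each hypothesis, the probability of the observed sequence is: P(data | urn A) = (1/11)(0/10) = 0; P(data | urn B) = (2/6)(1/5) = 0.066667; P(data | urn C) = (11/12)(10/11) = 0.83333; P(data | urn D) = (6/8)(5/7) = 0.53571.
The prior-weighted likelihoods are 1/3 · 0 = 0, 1/4 · 0.066667 = 0.016667, 1/3 · 0.83333 = 0.27778, 1/12 · 0.53571 = 0.044643; with total 0.33909.
The posterior is then P(urn A | data) = 0, P(urn B | data) = 0.049152, P(urn C | data) = 0.81919, P(urn D | data) = 0.13166.
The predictive probability is P(white next | data) = (1)(0.049152) + (1/10)(0.81919) + (1/3)(0.13166) = 0.17496.

0.1750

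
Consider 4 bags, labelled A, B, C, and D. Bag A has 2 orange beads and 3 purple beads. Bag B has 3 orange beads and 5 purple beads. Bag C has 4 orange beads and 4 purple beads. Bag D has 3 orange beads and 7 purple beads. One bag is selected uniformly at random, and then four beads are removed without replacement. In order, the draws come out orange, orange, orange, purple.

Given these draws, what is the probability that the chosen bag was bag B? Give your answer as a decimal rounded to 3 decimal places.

Compute the likelihood of the observed sequence for each case: P(data | bag A) = (2/5)(1/4)(0/3) = 0; P(data | bag B) = (3/8)(2/7)(1/6)(5/5) = 1/56; P(data | bag C) = (4/8)(3/7)(2/6)(4/5) = 2/35; P(data | bag D) = (3/10)(2/9)(1/8)(7/7) = 1/120.
Multiplying each by its prior: 1/4 · 0 = 0, 1/4 · 1/56 = 1/224, 1/4 · 2/35 = 1/70, 1/4 · 1/120 = 1/480; summing to 1/48.
Therefore the posterior P(bag B | data) = (1/224) / (1/48) = 3/14.

0.214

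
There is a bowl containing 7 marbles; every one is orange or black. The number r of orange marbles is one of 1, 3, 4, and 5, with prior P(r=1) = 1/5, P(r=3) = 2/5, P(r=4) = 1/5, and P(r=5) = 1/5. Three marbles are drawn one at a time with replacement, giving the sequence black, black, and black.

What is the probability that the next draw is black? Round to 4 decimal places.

0.7181

For each hypothesis, P(data | H) works out to: P(data | r = 1) = (6/7)(6/7)(6/7) = 0.62974; P(data | r = 3) = (4/7)(4/7)(4/7) = 0.18659; P(data | r = 4) = (3/7)(3/7)(3/7) = 0.078717; P(data | r = 5) = (2/7)(2/7)(2/7) = 0.023324.
Multiplying each by its prior: 1/5 · 0.62974 = 0.12595, 2/5 · 0.18659 = 0.074636, 1/5 · 0.078717 = 0.015743, 1/5 · 0.023324 = 0.0046647; with total 0.22099.
The posterior is then P(r = 1 | data) = 0.56992, P(r = 3 | data) = 0.33773, P(r = 4 | data) = 0.07124, P(r = 5 | data) = 0.021108.
So P(black next | data) = Σ P(black next | H) P(H | data) = (6/7)(0.56992) + (4/7)(0.33773) + (3/7)(0.07124) + (2/7)(0.021108) = 0.71806.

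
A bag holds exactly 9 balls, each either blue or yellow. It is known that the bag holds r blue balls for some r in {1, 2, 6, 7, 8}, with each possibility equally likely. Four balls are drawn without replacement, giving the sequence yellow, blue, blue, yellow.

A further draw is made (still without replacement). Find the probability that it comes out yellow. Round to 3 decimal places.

0.345

Compute the likelihood of the observed sequence for each case: P(data | r = 1) = (8/9)(1/8)(0/7) = 0; P(data | r = 2) = (7/9)(2/8)(1/7)(6/6) = 0.027778; P(data | r = 6) = (3/9)(6/8)(5/7)(2/6) = 0.059524; P(data | r = 7) = (2/9)(7/8)(6/7)(1/6) = 0.027778; P(data | r = 8) = (1/9)(8/8)(7/7)(0/6) = 0.
Weighting by the prior gives 1/5 · 0 = 0, 1/5 · 0.027778 = 0.0055556, 1/5 · 0.059524 = 0.011905, 1/5 · 0.027778 = 0.0055556, 1/5 · 0 = 0; with total 0.023016.
Dividing through by the total gives posterior P(r = 1 | data) = 0, P(r = 2 | data) = 0.24138, P(r = 6 | data) = 0.51724, P(r = 7 | data) = 0.24138, P(r = 8 | data) = 0.
Averaging over the posterior, P(yellow next | data) = (1)(0.24138) + (1/5)(0.51724) + (0)(0.24138) = 0.34483.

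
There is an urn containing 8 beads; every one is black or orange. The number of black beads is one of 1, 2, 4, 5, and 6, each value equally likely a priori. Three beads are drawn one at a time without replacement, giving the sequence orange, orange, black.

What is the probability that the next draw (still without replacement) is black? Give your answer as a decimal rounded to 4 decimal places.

The likelihood of the observed sequence under each hypothesis: P(data | r = 1) = (7/8)(6/7)(1/6) = 1/8; P(data | r = 2) = (6/8)(5/7)(2/6) = 5/28; P(data | r = 4) = (4/8)(3/7)(4/6) = 1/7; P(data | r = 5) = (3/8)(2/7)(5/6) = 5/56; P(data | r = 6) = (2/8)(1/7)(6/6) = 1/28.
Multiplying each by its prior: 1/5 · 1/8 = 1/40, 1/5 · 5/28 = 1/28, 1/5 · 1/7 = 1/35, 1/5 · 5/56 = 1/56, 1/5 · 1/28 = 1/140; summing to 4/35.
Normalising, the posterior is P(r = 1 | data) = 7/32, P(r = 2 | data) = 5/16, P(r = 4 | data) = 1/4, P(r = 5 | data) = 5/32, P(r = 6 | data) = 1/16.
So P(black next | data) = Σ P(black next | H) P(H | data) = (0)(7/32) + (1/5)(5/16) + (3/5)(1/4) + (4/5)(5/32) + (1)(1/16) = 2/5.

0.4000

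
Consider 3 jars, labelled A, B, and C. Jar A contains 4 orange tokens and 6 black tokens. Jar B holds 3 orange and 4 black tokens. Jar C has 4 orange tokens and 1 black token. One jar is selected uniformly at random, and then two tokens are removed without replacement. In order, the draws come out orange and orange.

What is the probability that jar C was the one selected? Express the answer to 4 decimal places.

0.6848

Under each hypothesis, the probability of the observed sequence is: P(data | jar A) = (4/10)(3/9) = 2/15; P(data | jar B) = (3/7)(2/6) = 1/7; P(data | jar C) = (4/5)(3/4) = 3/5.
Multiplying each by its prior: 1/3 · 2/15 = 2/45, 1/3 · 1/7 = 1/21, 1/3 · 3/5 = 1/5; summing to 92/315.
Hence P(jar C | data) = (1/5) / (92/315) = 63/92.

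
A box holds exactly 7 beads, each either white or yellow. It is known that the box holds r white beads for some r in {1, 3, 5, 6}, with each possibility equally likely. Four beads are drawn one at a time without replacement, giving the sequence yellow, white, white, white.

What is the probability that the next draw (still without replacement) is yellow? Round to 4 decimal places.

The likelihood of the observed sequence under each hypothesis: P(data | r = 1) = (6/7)(1/6)(0/5) = 0; P(data | r = 3) = (4/7)(3/6)(2/5)(1/4) = 1/35; P(data | r = 5) = (2/7)(5/6)(4/5)(3/4) = 1/7; P(data | r = 6) = (1/7)(6/6)(5/5)(4/4) = 1/7.
The prior-weighted likelihoods are 1/4 · 0 = 0, 1/4 · 1/35 = 1/140, 1/4 · 1/7 = 1/28, 1/4 · 1/7 = 1/28; summing to 11/140.
Dividing through by the total gives posterior P(r = 1 | data) = 0, P(r = 3 | data) = 1/11, P(r = 5 | data) = 5/11, P(r = 6 | data) = 5/11.
The predictive probability is P(yellow next | data) = (1)(1/11) + (1/3)(5/11) + (0)(5/11) = 8/33.

0.2424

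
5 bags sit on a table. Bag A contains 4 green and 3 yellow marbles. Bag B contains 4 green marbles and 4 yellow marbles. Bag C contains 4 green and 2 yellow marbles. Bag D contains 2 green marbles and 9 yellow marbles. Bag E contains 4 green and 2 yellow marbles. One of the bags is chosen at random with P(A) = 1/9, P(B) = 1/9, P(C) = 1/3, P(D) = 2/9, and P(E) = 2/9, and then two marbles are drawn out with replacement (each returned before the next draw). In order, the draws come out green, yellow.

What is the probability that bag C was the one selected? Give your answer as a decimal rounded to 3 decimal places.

For each hypothesis, P(data | H) works out to: P(data | bag A) = (4/7)(3/7) = 0.2449; P(data | bag B) = (4/8)(4/8) = 0.25; P(data | bag C) = (4/6)(2/6) = 0.22222; P(data | bag D) = (2/11)(9/11) = 0.14876; P(data | bag E) = (4/6)(2/6) = 0.22222.
The prior-weighted likelihoods are 1/9 · 0.2449 = 0.027211, 1/9 · 0.25 = 0.027778, 1/3 · 0.22222 = 0.074074, 2/9 · 0.14876 = 0.033058, 2/9 · 0.22222 = 0.049383; these sum to 0.2115.
So P(bag C | data) = (0.074074) / (0.2115) = 0.35023.

0.350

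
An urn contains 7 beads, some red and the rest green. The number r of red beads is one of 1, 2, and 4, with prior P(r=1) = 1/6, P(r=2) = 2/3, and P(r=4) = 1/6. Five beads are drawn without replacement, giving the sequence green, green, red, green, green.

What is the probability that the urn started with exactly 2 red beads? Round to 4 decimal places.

0.7273

Compute the likelihood of the observed sequence for each case: P(data | r = 1) = (6/7)(5/6)(1/5)(4/4)(3/3) = 1/7; P(data | r = 2) = (5/7)(4/6)(2/5)(3/4)(2/3) = 2/21; P(data | r = 4) = (3/7)(2/6)(4/5)(1/4)(0/3) = 0.
The prior-weighted likelihoods are 1/6 · 1/7 = 1/42, 2/3 · 2/21 = 4/63, 1/6 · 0 = 0; with total 11/126.
So P(r = 2 | data) = (4/63) / (11/126) = 8/11.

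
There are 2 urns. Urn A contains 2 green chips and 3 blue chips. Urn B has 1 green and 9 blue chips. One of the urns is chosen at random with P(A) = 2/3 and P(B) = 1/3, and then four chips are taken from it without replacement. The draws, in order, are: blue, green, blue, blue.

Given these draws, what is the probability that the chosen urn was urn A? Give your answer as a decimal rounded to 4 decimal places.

0.6667

For each hypothesis, P(data | H) works out to: P(data | urn A) = (3/5)(2/4)(2/3)(1/2) = 1/10; P(data | urn B) = (9/10)(1/9)(8/8)(7/7) = 1/10.
Weighting by the prior gives 2/3 · 1/10 = 1/15, 1/3 · 1/10 = 1/30; these sum to 1/10.
By Bayes' rule, P(urn A | data) = (1/15) / (1/10) = 2/3.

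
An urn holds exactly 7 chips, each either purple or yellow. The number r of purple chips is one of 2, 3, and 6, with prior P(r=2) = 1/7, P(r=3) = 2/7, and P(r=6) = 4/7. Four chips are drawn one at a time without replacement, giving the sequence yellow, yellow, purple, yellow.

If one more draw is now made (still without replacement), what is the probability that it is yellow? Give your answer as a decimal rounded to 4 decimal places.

0.4848

The likelihood of the observed sequence under each hypothesis: P(data | r = 2) = (5/7)(4/6)(2/5)(3/4) = 1/7; P(data | r = 3) = (4/7)(3/6)(3/5)(2/4) = 3/35; P(data | r = 6) = (1/7)(0/6) = 0.
Weighting by the prior gives 1/7 · 1/7 = 1/49, 2/7 · 3/35 = 6/245, 4/7 · 0 = 0; summing to 11/245.
The posterior is then P(r = 2 | data) = 5/11, P(r = 3 | data) = 6/11, P(r = 6 | data) = 0.
The predictive probability is P(yellow next | data) = (2/3)(5/11) + (1/3)(6/11) = 16/33.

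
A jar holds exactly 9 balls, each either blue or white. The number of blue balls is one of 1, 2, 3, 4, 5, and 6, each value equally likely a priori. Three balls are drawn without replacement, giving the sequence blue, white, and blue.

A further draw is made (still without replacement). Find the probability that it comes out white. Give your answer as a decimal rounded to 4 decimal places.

Compute the likelihood of the observed sequence for each case: P(data | r = 1) = (1/9)(8/8)(0/7) = 0; P(data | r = 2) = (2/9)(7/8)(1/7) = 1/36; P(data | r = 3) = (3/9)(6/8)(2/7) = 1/14; P(data | r = 4) = (4/9)(5/8)(3/7) = 5/42; P(data | r = 5) = (5/9)(4/8)(4/7) = 10/63; P(data | r = 6) = (6/9)(3/8)(5/7) = 5/28.
The prior-weighted likelihoods are 1/6 · 0 = 0, 1/6 · 1/36 = 1/216, 1/6 · 1/14 = 1/84, 1/6 · 5/42 = 5/252, 1/6 · 10/63 = 5/189, 1/6 · 5/28 = 5/168; summing to 5/54.
Dividing through by the total gives posterior P(r = 1 | data) = 0, P(r = 2 | data) = 1/20, P(r = 3 | data) = 9/70, P(r = 4 | data) = 3/14, P(r = 5 | data) = 2/7, P(r = 6 | data) = 9/28.
The predictive probability is P(white next | data) = (1)(1/20) + (5/6)(9/70) + (2/3)(3/14) + (1/2)(2/7) + (1/3)(9/28) = 11/20.

0.5500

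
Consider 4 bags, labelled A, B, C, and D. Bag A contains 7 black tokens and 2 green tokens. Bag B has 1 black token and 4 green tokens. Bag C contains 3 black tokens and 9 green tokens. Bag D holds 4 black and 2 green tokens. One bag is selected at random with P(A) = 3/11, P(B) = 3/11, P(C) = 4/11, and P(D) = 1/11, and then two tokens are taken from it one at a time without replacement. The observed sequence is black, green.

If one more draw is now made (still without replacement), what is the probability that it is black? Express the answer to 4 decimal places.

0.3808

For each hypothesis, P(data | H) works out to: P(data | bag A) = (7/9)(2/8) = 0.19444; P(data | bag B) = (1/5)(4/4) = 0.2; P(data | bag C) = (3/12)(9/11) = 0.20455; P(data | bag D) = (4/6)(2/5) = 0.26667.
Weighting by the prior gives 3/11 · 0.19444 = 0.05303, 3/11 · 0.2 = 0.054545, 4/11 · 0.20455 = 0.07438, 1/11 · 0.26667 = 0.024242; summing to 0.2062.
Normalising, the posterior is P(bag A | data) = 0.25718, P(bag B | data) = 0.26453, P(bag C | data) = 0.36072, P(bag D | data) = 0.11757.
So P(black next | data) = Σ P(black next | H) P(H | data) = (6/7)(0.25718) + (0)(0.26453) + (1/5)(0.36072) + (3/4)(0.11757) = 0.38076.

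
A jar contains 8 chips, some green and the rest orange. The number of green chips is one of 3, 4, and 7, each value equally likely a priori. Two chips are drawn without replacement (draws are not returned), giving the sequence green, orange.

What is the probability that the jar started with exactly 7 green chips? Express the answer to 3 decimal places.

0.184

Under each hypothesis, the probability of the observed sequence is: P(data | r = 3) = (3/8)(5/7) = 15/56; P(data | r = 4) = (4/8)(4/7) = 2/7; P(data | r = 7) = (7/8)(1/7) = 1/8.
The prior-weighted likelihoods are 1/3 · 15/56 = 5/56, 1/3 · 2/7 = 2/21, 1/3 · 1/8 = 1/24; summing to 19/84.
By Bayes' rule, P(r = 7 | data) = (1/24) / (19/84) = 7/38.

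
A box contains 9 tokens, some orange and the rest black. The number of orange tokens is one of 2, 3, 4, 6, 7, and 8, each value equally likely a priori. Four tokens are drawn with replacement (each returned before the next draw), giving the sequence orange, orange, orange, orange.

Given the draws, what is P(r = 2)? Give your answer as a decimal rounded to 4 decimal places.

Under each hypothesis, the probability of the observed sequence is: P(data | r = 2) = (2/9)(2/9)(2/9)(2/9) = 0.0024387; P(data | r = 3) = (3/9)(3/9)(3/9)(3/9) = 0.012346; P(data | r = 4) = (4/9)(4/9)(4/9)(4/9) = 0.039018; P(data | r = 6) = (6/9)(6/9)(6/9)(6/9) = 0.19753; P(data | r = 7) = (7/9)(7/9)(7/9)(7/9) = 0.36595; P(data | r = 8) = (8/9)(8/9)(8/9)(8/9) = 0.6243.
Multiplying each by its prior: 1/6 · 0.0024387 = 0.00040644, 1/6 · 0.012346 = 0.0020576, 1/6 · 0.039018 = 0.0065031, 1/6 · 0.19753 = 0.032922, 1/6 · 0.36595 = 0.060992, 1/6 · 0.6243 = 0.10405; summing to 0.20693.
Hence P(r = 2 | data) = (0.00040644) / (0.20693) = 0.0019642.

0.0020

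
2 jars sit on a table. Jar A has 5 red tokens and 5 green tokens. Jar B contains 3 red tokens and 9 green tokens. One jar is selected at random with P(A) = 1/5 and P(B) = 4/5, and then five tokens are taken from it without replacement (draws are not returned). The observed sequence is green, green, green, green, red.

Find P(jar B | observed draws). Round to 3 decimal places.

Under each hypothesis, the probability of the observed sequence is: P(data | jar A) = (5/10)(4/9)(3/8)(2/7)(5/6) = 0.019841; P(data | jar B) = (9/12)(8/11)(7/10)(6/9)(3/8) = 0.095455.
Multiplying each by its prior: 1/5 · 0.019841 = 0.0039683, 4/5 · 0.095455 = 0.076364; summing to 0.080332.
Therefore the posterior P(jar B | data) = (0.076364) / (0.080332) = 0.9506.

0.951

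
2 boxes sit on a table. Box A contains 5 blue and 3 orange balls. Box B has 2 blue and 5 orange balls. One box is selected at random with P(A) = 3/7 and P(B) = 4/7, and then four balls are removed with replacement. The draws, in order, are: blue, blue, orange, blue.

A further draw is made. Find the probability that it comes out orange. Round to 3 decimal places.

Compute the likelihood of the observed sequence for each case: P(data | box A) = (5/8)(5/8)(3/8)(5/8) = 0.091553; P(data | box B) = (2/7)(2/7)(5/7)(2/7) = 0.01666.
Weighting by the prior gives 3/7 · 0.091553 = 0.039237, 4/7 · 0.01666 = 0.0095198; summing to 0.048757.
Dividing through by the total gives posterior P(box A | data) = 0.80475, P(box B | data) = 0.19525.
The predictive probability is P(orange next | data) = (3/8)(0.80475) + (5/7)(0.19525) = 0.44125.

0.441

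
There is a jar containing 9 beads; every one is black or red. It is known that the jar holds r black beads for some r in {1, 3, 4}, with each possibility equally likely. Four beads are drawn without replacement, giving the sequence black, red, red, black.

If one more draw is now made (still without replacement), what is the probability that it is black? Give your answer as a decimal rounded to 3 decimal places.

0.314

Under each hypothesis, the probability of the observed sequence is: P(data | r = 1) = (1/9)(8/8)(7/7)(0/6) = 0; P(data | r = 3) = (3/9)(6/8)(5/7)(2/6) = 5/84; P(data | r = 4) = (4/9)(5/8)(4/7)(3/6) = 5/63.
Multiplying each by its prior: 1/3 · 0 = 0, 1/3 · 5/84 = 5/252, 1/3 · 5/63 = 5/189; with total 5/108.
The posterior is then P(r = 1 | data) = 0, P(r = 3 | data) = 3/7, P(r = 4 | data) = 4/7.
So P(black next | data) = Σ P(black next | H) P(H | data) = (1/5)(3/7) + (2/5)(4/7) = 11/35.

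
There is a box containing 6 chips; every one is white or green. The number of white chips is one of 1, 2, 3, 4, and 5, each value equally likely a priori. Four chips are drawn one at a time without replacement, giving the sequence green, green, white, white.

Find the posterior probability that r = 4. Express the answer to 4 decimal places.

0.2857

Compute the likelihood of the observed sequence for each case: P(data | r = 1) = (5/6)(4/5)(1/4)(0/3) = 0; P(data | r = 2) = (4/6)(3/5)(2/4)(1/3) = 1/15; P(data | r = 3) = (3/6)(2/5)(3/4)(2/3) = 1/10; P(data | r = 4) = (2/6)(1/5)(4/4)(3/3) = 1/15; P(data | r = 5) = (1/6)(0/5) = 0.
The prior-weighted likelihoods are 1/5 · 0 = 0, 1/5 · 1/15 = 1/75, 1/5 · 1/10 = 1/50, 1/5 · 1/15 = 1/75, 1/5 · 0 = 0; these sum to 7/150.
Therefore the posterior P(r = 4 | data) = (1/75) / (7/150) = 2/7.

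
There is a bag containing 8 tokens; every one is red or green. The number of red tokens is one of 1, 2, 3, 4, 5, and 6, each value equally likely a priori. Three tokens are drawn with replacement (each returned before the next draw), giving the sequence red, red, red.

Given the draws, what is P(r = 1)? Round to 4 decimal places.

Compute the likelihood of the observed sequence for each case: P(data | r = 1) = (1/8)(1/8)(1/8) = 0.0019531; P(data | r = 2) = (2/8)(2/8)(2/8) = 0.015625; P(data | r = 3) = (3/8)(3/8)(3/8) = 0.052734; P(data | r = 4) = (4/8)(4/8)(4/8) = 0.125; P(data | r = 5) = (5/8)(5/8)(5/8) = 0.24414; P(data | r = 6) = (6/8)(6/8)(6/8) = 0.42188.
Multiplying each by its prior: 1/6 · 0.0019531 = 0.00032552, 1/6 · 0.015625 = 0.0026042, 1/6 · 0.052734 = 0.0087891, 1/6 · 0.125 = 0.020833, 1/6 · 0.24414 = 0.04069, 1/6 · 0.42188 = 0.070312; summing to 0.14355.
So P(r = 1 | data) = (0.00032552) / (0.14355) = 0.0022676.

0.0023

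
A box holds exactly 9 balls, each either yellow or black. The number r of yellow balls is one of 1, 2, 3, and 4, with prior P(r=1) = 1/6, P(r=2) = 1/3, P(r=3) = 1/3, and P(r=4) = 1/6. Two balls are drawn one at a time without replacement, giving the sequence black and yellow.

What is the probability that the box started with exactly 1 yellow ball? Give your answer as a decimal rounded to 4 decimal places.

For each hypothesis, P(data | H) works out to: P(data | r = 1) = (8/9)(1/8) = 1/9; P(data | r = 2) = (7/9)(2/8) = 7/36; P(data | r = 3) = (6/9)(3/8) = 1/4; P(data | r = 4) = (5/9)(4/8) = 5/18.
Weighting by the prior gives 1/6 · 1/9 = 1/54, 1/3 · 7/36 = 7/108, 1/3 · 1/4 = 1/12, 1/6 · 5/18 = 5/108; with total 23/108.
Hence P(r = 1 | data) = (1/54) / (23/108) = 2/23.

0.0870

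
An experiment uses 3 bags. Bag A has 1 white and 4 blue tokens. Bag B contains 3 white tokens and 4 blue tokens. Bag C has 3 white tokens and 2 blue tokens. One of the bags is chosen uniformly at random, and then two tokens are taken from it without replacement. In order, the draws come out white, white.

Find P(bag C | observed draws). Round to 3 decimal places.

For each hypothesis, P(data | H) works out to: P(data | bag A) = (1/5)(0/4) = 0; P(data | bag B) = (3/7)(2/6) = 1/7; P(data | bag C) = (3/5)(2/4) = 3/10.
The prior-weighted likelihoods are 1/3 · 0 = 0, 1/3 · 1/7 = 1/21, 1/3 · 3/10 = 1/10; with total 31/210.
By Bayes' rule, P(bag C | data) = (1/10) / (31/210) = 21/31.

0.677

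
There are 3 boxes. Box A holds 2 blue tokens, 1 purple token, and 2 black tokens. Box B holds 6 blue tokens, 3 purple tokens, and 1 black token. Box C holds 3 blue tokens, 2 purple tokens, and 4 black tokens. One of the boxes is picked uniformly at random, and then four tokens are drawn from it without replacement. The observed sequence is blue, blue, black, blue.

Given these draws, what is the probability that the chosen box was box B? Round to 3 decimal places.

0.750

For each hypothesis, P(data | H) works out to: P(data | box A) = (2/5)(1/4)(2/3)(0/2) = 0; P(data | box B) = (6/10)(5/9)(1/8)(4/7) = 1/42; P(data | box C) = (3/9)(2/8)(4/7)(1/6) = 1/126.
The prior-weighted likelihoods are 1/3 · 0 = 0, 1/3 · 1/42 = 1/126, 1/3 · 1/126 = 1/378; summing to 2/189.
So P(box B | data) = (1/126) / (2/189) = 3/4.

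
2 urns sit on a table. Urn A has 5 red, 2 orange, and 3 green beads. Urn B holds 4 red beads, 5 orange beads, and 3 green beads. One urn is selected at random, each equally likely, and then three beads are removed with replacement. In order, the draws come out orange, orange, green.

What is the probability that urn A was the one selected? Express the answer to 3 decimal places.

0.217

Compute the likelihood of the observed sequence for each case: P(data | urn A) = (2/10)(2/10)(3/10) = 0.012; P(data | urn B) = (5/12)(5/12)(3/12) = 0.043403.
The prior-weighted likelihoods are 1/2 · 0.012 = 0.006, 1/2 · 0.043403 = 0.021701; these sum to 0.027701.
Hence P(urn A | data) = (0.006) / (0.027701) = 0.2166.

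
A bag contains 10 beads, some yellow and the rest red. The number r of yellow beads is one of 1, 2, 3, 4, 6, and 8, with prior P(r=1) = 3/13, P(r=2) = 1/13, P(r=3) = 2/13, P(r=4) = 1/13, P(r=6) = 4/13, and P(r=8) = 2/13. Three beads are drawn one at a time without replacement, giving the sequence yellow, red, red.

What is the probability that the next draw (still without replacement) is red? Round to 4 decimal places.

0.6303

For each hypothesis, P(data | H) works out to: P(data | r = 1) = (1/10)(9/9)(8/8) = 1/10; P(data | r = 2) = (2/10)(8/9)(7/8) = 7/45; P(data | r = 3) = (3/10)(7/9)(6/8) = 7/40; P(data | r = 4) = (4/10)(6/9)(5/8) = 1/6; P(data | r = 6) = (6/10)(4/9)(3/8) = 1/10; P(data | r = 8) = (8/10)(2/9)(1/8) = 1/45.
Weighting by the prior gives 3/13 · 1/10 = 3/130, 1/13 · 7/45 = 7/585, 2/13 · 7/40 = 7/260, 1/13 · 1/6 = 1/78, 4/13 · 1/10 = 2/65, 2/13 · 1/45 = 2/585; summing to 17/156.
Dividing through by the total gives posterior P(r = 1 | data) = 18/85, P(r = 2 | data) = 28/255, P(r = 3 | data) = 21/85, P(r = 4 | data) = 2/17, P(r = 6 | data) = 24/85, P(r = 8 | data) = 8/255.
So P(red next | data) = Σ P(red next | H) P(H | data) = (1)(18/85) + (6/7)(28/255) + (5/7)(21/85) + (4/7)(2/17) + (2/7)(24/85) + (0)(8/255) = 75/119.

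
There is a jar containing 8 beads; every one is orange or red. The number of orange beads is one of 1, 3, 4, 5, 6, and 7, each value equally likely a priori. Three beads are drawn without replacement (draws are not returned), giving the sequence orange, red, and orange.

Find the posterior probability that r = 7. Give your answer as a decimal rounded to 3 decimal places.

The likelihood of the observed sequence under each hypothesis: P(data | r = 1) = (1/8)(7/7)(0/6) = 0; P(data | r = 3) = (3/8)(5/7)(2/6) = 5/56; P(data | r = 4) = (4/8)(4/7)(3/6) = 1/7; P(data | r = 5) = (5/8)(3/7)(4/6) = 5/28; P(data | r = 6) = (6/8)(2/7)(5/6) = 5/28; P(data | r = 7) = (7/8)(1/7)(6/6) = 1/8.
Weighting by the prior gives 1/6 · 0 = 0, 1/6 · 5/56 = 5/336, 1/6 · 1/7 = 1/42, 1/6 · 5/28 = 5/168, 1/6 · 5/28 = 5/168, 1/6 · 1/8 = 1/48; summing to 5/42.
Therefore the posterior P(r = 7 | data) = (1/48) / (5/42) = 7/40.

0.175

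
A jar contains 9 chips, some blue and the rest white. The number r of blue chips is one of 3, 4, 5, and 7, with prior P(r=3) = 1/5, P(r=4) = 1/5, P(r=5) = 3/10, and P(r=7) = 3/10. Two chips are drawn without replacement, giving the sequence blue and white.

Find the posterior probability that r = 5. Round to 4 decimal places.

For each hypothesis, P(data | H) works out to: P(data | r = 3) = (3/9)(6/8) = 1/4; P(data | r = 4) = (4/9)(5/8) = 5/18; P(data | r = 5) = (5/9)(4/8) = 5/18; P(data | r = 7) = (7/9)(2/8) = 7/36.
The prior-weighted likelihoods are 1/5 · 1/4 = 1/20, 1/5 · 5/18 = 1/18, 3/10 · 5/18 = 1/12, 3/10 · 7/36 = 7/120; summing to 89/360.
By Bayes' rule, P(r = 5 | data) = (1/12) / (89/360) = 30/89.

0.3371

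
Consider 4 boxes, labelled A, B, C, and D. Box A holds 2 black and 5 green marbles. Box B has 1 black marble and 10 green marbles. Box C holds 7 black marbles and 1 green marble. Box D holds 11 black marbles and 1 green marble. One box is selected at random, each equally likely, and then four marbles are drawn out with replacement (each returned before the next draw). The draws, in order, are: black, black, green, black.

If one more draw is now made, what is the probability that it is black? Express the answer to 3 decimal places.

0.829

Compute the likelihood of the observed sequence for each case: P(data | box A) = (2/7)(2/7)(5/7)(2/7) = 0.01666; P(data | box B) = (1/11)(1/11)(10/11)(1/11) = 0.00068301; P(data | box C) = (7/8)(7/8)(1/8)(7/8) = 0.08374; P(data | box D) = (11/12)(11/12)(1/12)(11/12) = 0.064188.
The prior-weighted likelihoods are 1/4 · 0.01666 = 0.0041649, 1/4 · 0.00068301 = 0.00017075, 1/4 · 0.08374 = 0.020935, 1/4 · 0.064188 = 0.016047; these sum to 0.041318.
The posterior is then P(box A | data) = 0.1008, P(box B | data) = 0.0041327, P(box C | data) = 0.50668, P(box D | data) = 0.38838.
Averaging over the posterior, P(black next | data) = (2/7)(0.1008) + (1/11)(0.0041327) + (7/8)(0.50668) + (11/12)(0.38838) = 0.82854.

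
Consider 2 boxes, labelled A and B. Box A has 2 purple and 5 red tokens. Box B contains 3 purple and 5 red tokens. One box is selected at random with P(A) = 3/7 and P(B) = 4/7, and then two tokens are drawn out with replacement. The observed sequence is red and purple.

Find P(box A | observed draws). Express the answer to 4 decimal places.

Compute the likelihood of the observed sequence for each case: P(data | box A) = (5/7)(2/7) = 0.20408; P(data | box B) = (5/8)(3/8) = 0.23438.
Multiplying each by its prior: 3/7 · 0.20408 = 0.087464, 4/7 · 0.23438 = 0.13393; these sum to 0.22139.
So P(box A | data) = (0.087464) / (0.22139) = 0.39506.

0.3951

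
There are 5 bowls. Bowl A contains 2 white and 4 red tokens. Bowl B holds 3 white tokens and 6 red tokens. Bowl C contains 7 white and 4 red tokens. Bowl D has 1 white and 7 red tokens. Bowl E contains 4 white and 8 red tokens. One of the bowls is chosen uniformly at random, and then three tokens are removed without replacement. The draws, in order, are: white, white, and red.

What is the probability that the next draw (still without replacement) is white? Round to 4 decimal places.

0.3525

For each hypothesis, P(data | H) works out to: P(data | bowl A) = (2/6)(1/5)(4/4) = 0.066667; P(data | bowl B) = (3/9)(2/8)(6/7) = 0.071429; P(data | bowl C) = (7/11)(6/10)(4/9) = 0.1697; P(data | bowl D) = (1/8)(0/7) = 0; P(data | bowl E) = (4/12)(3/11)(8/10) = 0.072727.
Multiplying each by its prior: 1/5 · 0.066667 = 0.013333, 1/5 · 0.071429 = 0.014286, 1/5 · 0.1697 = 0.033939, 1/5 · 0 = 0, 1/5 · 0.072727 = 0.014545; with total 0.076104.
Dividing through by the total gives posterior P(bowl A | data) = 0.1752, P(bowl B | data) = 0.18771, P(bowl C | data) = 0.44596, P(bowl D | data) = 0, P(bowl E | data) = 0.19113.
The predictive probability is P(white next | data) = (0)(0.1752) + (1/6)(0.18771) + (5/8)(0.44596) + (2/9)(0.19113) = 0.35248.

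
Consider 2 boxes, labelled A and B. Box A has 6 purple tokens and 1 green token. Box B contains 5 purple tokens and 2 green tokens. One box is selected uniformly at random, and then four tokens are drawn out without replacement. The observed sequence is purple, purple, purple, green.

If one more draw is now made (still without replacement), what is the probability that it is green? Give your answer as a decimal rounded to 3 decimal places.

Under each hypothesis, the probability of the observed sequence is: P(data | box A) = (6/7)(5/6)(4/5)(1/4) = 1/7; P(data | box B) = (5/7)(4/6)(3/5)(2/4) = 1/7.
Multiplying each by its prior: 1/2 · 1/7 = 1/14, 1/2 · 1/7 = 1/14; these sum to 1/7.
Dividing through by the total gives posterior P(box A | data) = 1/2, P(box B | data) = 1/2.
The predictive probability is P(green next | data) = (0)(1/2) + (1/3)(1/2) = 1/6.

0.167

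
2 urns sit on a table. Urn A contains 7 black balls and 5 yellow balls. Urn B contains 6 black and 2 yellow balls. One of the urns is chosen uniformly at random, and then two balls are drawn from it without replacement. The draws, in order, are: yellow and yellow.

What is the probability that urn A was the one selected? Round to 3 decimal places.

0.809

Under each hypothesis, the probability of the observed sequence is: P(data | urn A) = (5/12)(4/11) = 0.15152; P(data | urn B) = (2/8)(1/7) = 0.035714.
Weighting by the prior gives 1/2 · 0.15152 = 0.075758, 1/2 · 0.035714 = 0.017857; with total 0.093615.
By Bayes' rule, P(urn A | data) = (0.075758) / (0.093615) = 0.80925.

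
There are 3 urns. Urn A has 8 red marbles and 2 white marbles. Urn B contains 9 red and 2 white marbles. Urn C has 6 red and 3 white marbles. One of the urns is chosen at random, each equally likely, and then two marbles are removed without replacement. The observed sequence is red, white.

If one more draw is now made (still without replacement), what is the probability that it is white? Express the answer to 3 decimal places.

Under each hypothesis, the probability of the observed sequence is: P(data | urn A) = (8/10)(2/9) = 0.17778; P(data | urn B) = (9/11)(2/10) = 0.16364; P(data | urn C) = (6/9)(3/8) = 0.25.
Multiplying each by its prior: 1/3 · 0.17778 = 0.059259, 1/3 · 0.16364 = 0.054545, 1/3 · 0.25 = 0.083333; summing to 0.19714.
The posterior is then P(urn A | data) = 0.3006, P(urn B | data) = 0.27669, P(urn C | data) = 0.42272.
The predictive probability is P(white next | data) = (1/8)(0.3006) + (1/9)(0.27669) + (2/7)(0.42272) = 0.18909.

0.189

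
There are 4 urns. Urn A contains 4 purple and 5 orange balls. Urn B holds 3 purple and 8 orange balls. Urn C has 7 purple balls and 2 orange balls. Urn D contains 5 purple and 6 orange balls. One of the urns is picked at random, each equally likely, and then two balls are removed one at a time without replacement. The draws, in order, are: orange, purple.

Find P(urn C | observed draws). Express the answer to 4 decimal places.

0.2019

Under each hypothesis, the probability of the observed sequence is: P(data | urn A) = (5/9)(4/8) = 0.27778; P(data | urn B) = (8/11)(3/10) = 0.21818; P(data | urn C) = (2/9)(7/8) = 0.19444; P(data | urn D) = (6/11)(5/10) = 0.27273.
Multiplying each by its prior: 1/4 · 0.27778 = 0.069444, 1/4 · 0.21818 = 0.054545, 1/4 · 0.19444 = 0.048611, 1/4 · 0.27273 = 0.068182; these sum to 0.24078.
By Bayes' rule, P(urn C | data) = (0.048611) / (0.24078) = 0.20189.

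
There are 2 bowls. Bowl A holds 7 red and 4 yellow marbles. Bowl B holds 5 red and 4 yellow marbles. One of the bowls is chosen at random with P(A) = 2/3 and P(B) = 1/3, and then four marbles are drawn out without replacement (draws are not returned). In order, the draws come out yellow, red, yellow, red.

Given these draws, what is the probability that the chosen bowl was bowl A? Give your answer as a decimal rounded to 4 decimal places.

The likelihood of the observed sequence under each hypothesis: P(data | bowl A) = (4/11)(7/10)(3/9)(6/8) = 0.063636; P(data | bowl B) = (4/9)(5/8)(3/7)(4/6) = 0.079365.
Weighting by the prior gives 2/3 · 0.063636 = 0.042424, 1/3 · 0.079365 = 0.026455; these sum to 0.068879.
Therefore the posterior P(bowl A | data) = (0.042424) / (0.068879) = 0.61592.

0.6159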